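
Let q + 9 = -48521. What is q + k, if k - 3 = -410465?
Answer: -458992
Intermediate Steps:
k = -410462 (k = 3 - 410465 = -410462)
q = -48530 (q = -9 - 48521 = -48530)
q + k = -48530 - 410462 = -458992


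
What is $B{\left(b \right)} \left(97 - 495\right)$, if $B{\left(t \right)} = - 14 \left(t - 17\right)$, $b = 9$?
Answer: $-44576$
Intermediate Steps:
$B{\left(t \right)} = 238 - 14 t$ ($B{\left(t \right)} = - 14 \left(-17 + t\right) = 238 - 14 t$)
$B{\left(b \right)} \left(97 - 495\right) = \left(238 - 126\right) \left(97 - 495\right) = \left(238 - 126\right) \left(-398\right) = 112 \left(-398\right) = -44576$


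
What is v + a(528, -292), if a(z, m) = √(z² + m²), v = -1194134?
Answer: -1194134 + 4*√22753 ≈ -1.1935e+6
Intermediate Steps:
a(z, m) = √(m² + z²)
v + a(528, -292) = -1194134 + √((-292)² + 528²) = -1194134 + √(85264 + 278784) = -1194134 + √364048 = -1194134 + 4*√22753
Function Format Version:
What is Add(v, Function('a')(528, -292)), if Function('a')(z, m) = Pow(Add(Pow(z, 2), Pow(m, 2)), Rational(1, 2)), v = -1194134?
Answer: Add(-1194134, Mul(4, Pow(22753, Rational(1, 2)))) ≈ -1.1935e+6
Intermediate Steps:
Function('a')(z, m) = Pow(Add(Pow(m, 2), Pow(z, 2)), Rational(1, 2))
Add(v, Function('a')(528, -292)) = Add(-1194134, Pow(Add(Pow(-292, 2), Pow(528, 2)), Rational(1, 2))) = Add(-1194134, Pow(Add(85264, 278784), Rational(1, 2))) = Add(-1194134, Pow(364048, Rational(1, 2))) = Add(-1194134, Mul(4, Pow(22753, Rational(1, 2))))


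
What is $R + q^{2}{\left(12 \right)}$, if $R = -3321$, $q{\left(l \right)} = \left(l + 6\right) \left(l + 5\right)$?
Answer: $90315$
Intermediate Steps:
$q{\left(l \right)} = \left(5 + l\right) \left(6 + l\right)$ ($q{\left(l \right)} = \left(6 + l\right) \left(5 + l\right) = \left(5 + l\right) \left(6 + l\right)$)
$R + q^{2}{\left(12 \right)} = -3321 + \left(30 + 12^{2} + 11 \cdot 12\right)^{2} = -3321 + \left(30 + 144 + 132\right)^{2} = -3321 + 306^{2} = -3321 + 93636 = 90315$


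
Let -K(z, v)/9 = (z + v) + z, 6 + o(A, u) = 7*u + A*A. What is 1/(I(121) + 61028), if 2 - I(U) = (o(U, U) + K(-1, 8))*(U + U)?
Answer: -1/3672546 ≈ -2.7229e-7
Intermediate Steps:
o(A, u) = -6 + A**2 + 7*u (o(A, u) = -6 + (7*u + A*A) = -6 + (7*u + A**2) = -6 + (A**2 + 7*u) = -6 + A**2 + 7*u)
K(z, v) = -18*z - 9*v (K(z, v) = -9*((z + v) + z) = -9*((v + z) + z) = -9*(v + 2*z) = -18*z - 9*v)
I(U) = 2 - 2*U*(-60 + U**2 + 7*U) (I(U) = 2 - ((-6 + U**2 + 7*U) + (-18*(-1) - 9*8))*(U + U) = 2 - ((-6 + U**2 + 7*U) + (18 - 72))*2*U = 2 - ((-6 + U**2 + 7*U) - 54)*2*U = 2 - (-60 + U**2 + 7*U)*2*U = 2 - 2*U*(-60 + U**2 + 7*U))
1/(I(121) + 61028) = 1/((2 - 14*121**2 - 2*121**3 + 120*121) + 61028) = 1/((2 - 14*14641 - 2*1771561 + 14520) + 61028) = 1/((2 - 204974 - 3543122 + 14520) + 61028) = 1/(-3733574 + 61028) = 1/(-3672546) = -1/3672546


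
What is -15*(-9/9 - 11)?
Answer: 180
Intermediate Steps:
-15*(-9/9 - 11) = -15*(-9*⅑ - 11) = -15*(-1 - 11) = -15*(-12) = 180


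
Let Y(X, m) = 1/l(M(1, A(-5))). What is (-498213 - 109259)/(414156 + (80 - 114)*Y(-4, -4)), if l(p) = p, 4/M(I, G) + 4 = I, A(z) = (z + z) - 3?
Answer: -1214944/828363 ≈ -1.4667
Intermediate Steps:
A(z) = -3 + 2*z (A(z) = 2*z - 3 = -3 + 2*z)
M(I, G) = 4/(-4 + I)
Y(X, m) = -¾ (Y(X, m) = 1/(4/(-4 + 1)) = 1/(4/(-3)) = 1/(4*(-⅓)) = 1/(-4/3) = -¾)
(-498213 - 109259)/(414156 + (80 - 114)*Y(-4, -4)) = (-498213 - 109259)/(414156 + (80 - 114)*(-¾)) = -607472/(414156 - 34*(-¾)) = -607472/(414156 + 51/2) = -607472/828363/2 = -607472*2/828363 = -1214944/828363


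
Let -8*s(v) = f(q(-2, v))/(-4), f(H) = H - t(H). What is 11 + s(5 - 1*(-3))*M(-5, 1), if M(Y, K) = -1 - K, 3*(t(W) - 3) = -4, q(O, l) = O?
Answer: 539/48 ≈ 11.229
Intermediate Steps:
t(W) = 5/3 (t(W) = 3 + (1/3)*(-4) = 3 - 4/3 = 5/3)
f(H) = -5/3 + H (f(H) = H - 1*5/3 = H - 5/3 = -5/3 + H)
s(v) = -11/96 (s(v) = -(-5/3 - 2)/(8*(-4)) = -(-11)*(-1)/(24*4) = -1/8*11/12 = -11/96)
11 + s(5 - 1*(-3))*M(-5, 1) = 11 - 11*(-1 - 1*1)/96 = 11 - 11*(-1 - 1)/96 = 11 - 11/96*(-2) = 11 + 11/48 = 539/48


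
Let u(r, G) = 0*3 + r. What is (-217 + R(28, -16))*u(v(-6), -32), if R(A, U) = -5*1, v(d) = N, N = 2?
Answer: -444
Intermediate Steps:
v(d) = 2
R(A, U) = -5
u(r, G) = r (u(r, G) = 0 + r = r)
(-217 + R(28, -16))*u(v(-6), -32) = (-217 - 5)*2 = -222*2 = -444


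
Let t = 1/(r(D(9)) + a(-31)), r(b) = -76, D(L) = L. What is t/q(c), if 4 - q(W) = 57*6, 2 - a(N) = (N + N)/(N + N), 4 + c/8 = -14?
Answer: 1/25350 ≈ 3.9448e-5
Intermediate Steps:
c = -144 (c = -32 + 8*(-14) = -32 - 112 = -144)
a(N) = 1 (a(N) = 2 - (N + N)/(N + N) = 2 - 2*N/(2*N) = 2 - 2*N*1/(2*N) = 2 - 1*1 = 2 - 1 = 1)
q(W) = -338 (q(W) = 4 - 57*6 = 4 - 1*342 = 4 - 342 = -338)
t = -1/75 (t = 1/(-76 + 1) = 1/(-75) = -1/75 ≈ -0.013333)
t/q(c) = -1/75/(-338) = -1/75*(-1/338) = 1/25350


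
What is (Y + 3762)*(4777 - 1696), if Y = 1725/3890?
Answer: 9018644661/778 ≈ 1.1592e+7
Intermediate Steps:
Y = 345/778 (Y = 1725*(1/3890) = 345/778 ≈ 0.44344)
(Y + 3762)*(4777 - 1696) = (345/778 + 3762)*(4777 - 1696) = (2927181/778)*3081 = 9018644661/778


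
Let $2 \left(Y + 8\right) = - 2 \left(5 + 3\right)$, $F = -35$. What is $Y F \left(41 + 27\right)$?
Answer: $38080$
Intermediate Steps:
$Y = -16$ ($Y = -8 + \frac{\left(-2\right) \left(5 + 3\right)}{2} = -8 + \frac{\left(-2\right) 8}{2} = -8 + \frac{1}{2} \left(-16\right) = -8 - 8 = -16$)
$Y F \left(41 + 27\right) = - 16 \left(- 35 \left(41 + 27\right)\right) = - 16 \left(\left(-35\right) 68\right) = \left(-16\right) \left(-2380\right) = 38080$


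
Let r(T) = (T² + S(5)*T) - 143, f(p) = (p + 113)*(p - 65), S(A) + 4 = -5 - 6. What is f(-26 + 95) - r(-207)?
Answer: -45083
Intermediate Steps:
S(A) = -15 (S(A) = -4 + (-5 - 6) = -4 - 11 = -15)
f(p) = (-65 + p)*(113 + p) (f(p) = (113 + p)*(-65 + p) = (-65 + p)*(113 + p))
r(T) = -143 + T² - 15*T (r(T) = (T² - 15*T) - 143 = -143 + T² - 15*T)
f(-26 + 95) - r(-207) = (-7345 + (-26 + 95)² + 48*(-26 + 95)) - (-143 + (-207)² - 15*(-207)) = (-7345 + 69² + 48*69) - (-143 + 42849 + 3105) = (-7345 + 4761 + 3312) - 1*45811 = 728 - 45811 = -45083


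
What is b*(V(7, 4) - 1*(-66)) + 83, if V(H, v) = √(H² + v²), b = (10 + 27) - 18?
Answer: 1337 + 19*√65 ≈ 1490.2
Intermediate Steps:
b = 19 (b = 37 - 18 = 19)
b*(V(7, 4) - 1*(-66)) + 83 = 19*(√(7² + 4²) - 1*(-66)) + 83 = 19*(√(49 + 16) + 66) + 83 = 19*(√65 + 66) + 83 = 19*(66 + √65) + 83 = (1254 + 19*√65) + 83 = 1337 + 19*√65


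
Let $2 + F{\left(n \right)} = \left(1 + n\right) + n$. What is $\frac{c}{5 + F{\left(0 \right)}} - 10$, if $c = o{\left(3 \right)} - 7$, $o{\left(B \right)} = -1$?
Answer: $-12$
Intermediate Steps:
$F{\left(n \right)} = -1 + 2 n$ ($F{\left(n \right)} = -2 + \left(\left(1 + n\right) + n\right) = -2 + \left(1 + 2 n\right) = -1 + 2 n$)
$c = -8$ ($c = -1 - 7 = -8$)
$\frac{c}{5 + F{\left(0 \right)}} - 10 = \frac{1}{5 + \left(-1 + 2 \cdot 0\right)} \left(-8\right) - 10 = \frac{1}{5 + \left(-1 + 0\right)} \left(-8\right) - 10 = \frac{1}{5 - 1} \left(-8\right) - 10 = \frac{1}{4} \left(-8\right) - 10 = -2 - 10 = -12$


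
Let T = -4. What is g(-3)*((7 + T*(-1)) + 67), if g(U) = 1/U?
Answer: -26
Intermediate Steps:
g(-3)*((7 + T*(-1)) + 67) = ((7 - 4*(-1)) + 67)/(-3) = -((7 + 4) + 67)/3 = -(11 + 67)/3 = -⅓*78 = -26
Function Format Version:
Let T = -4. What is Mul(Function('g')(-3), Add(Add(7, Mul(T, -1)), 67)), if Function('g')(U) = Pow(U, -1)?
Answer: -26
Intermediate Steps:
Mul(Function('g')(-3), Add(Add(7, Mul(T, -1)), 67)) = Mul(Pow(-3, -1), Add(Add(7, Mul(-4, -1)), 67)) = Mul(Rational(-1, 3), Add(Add(7, 4), 67)) = Mul(Rational(-1, 3), Add(11, 67)) = Mul(Rational(-1, 3), 78) = -26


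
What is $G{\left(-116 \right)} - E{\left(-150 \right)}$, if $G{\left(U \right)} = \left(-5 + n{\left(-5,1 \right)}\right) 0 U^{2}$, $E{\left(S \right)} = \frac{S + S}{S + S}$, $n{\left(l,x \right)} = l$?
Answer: $-1$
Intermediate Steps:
$E{\left(S \right)} = 1$ ($E{\left(S \right)} = \frac{2 S}{2 S} = 2 S \frac{1}{2 S} = 1$)
$G{\left(U \right)} = 0$ ($G{\left(U \right)} = \left(-5 - 5\right) 0 U^{2} = \left(-10\right) 0 U^{2} = 0 U^{2} = 0$)
$G{\left(-116 \right)} - E{\left(-150 \right)} = 0 - 1 = -1$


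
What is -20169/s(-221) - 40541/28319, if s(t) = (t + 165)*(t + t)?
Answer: -1574636743/700951888 ≈ -2.2464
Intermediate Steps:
s(t) = 2*t*(165 + t) (s(t) = (165 + t)*(2*t) = 2*t*(165 + t))
-20169/s(-221) - 40541/28319 = -20169*(-1/(442*(165 - 221))) - 40541/28319 = -20169/(2*(-221)*(-56)) - 40541*1/28319 = -20169/24752 - 40541/28319 = -1574636743/700951888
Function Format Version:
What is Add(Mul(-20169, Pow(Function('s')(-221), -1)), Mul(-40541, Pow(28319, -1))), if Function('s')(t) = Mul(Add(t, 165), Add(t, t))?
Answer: Rational(-1574636743, 700951888) ≈ -2.2464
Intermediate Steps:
Function('s')(t) = Mul(2, t, Add(165, t)) (Function('s')(t) = Mul(Add(165, t), Mul(2, t)) = Mul(2, t, Add(165, t)))
Add(Mul(-20169, Pow(Function('s')(-221), -1)), Mul(-40541, Pow(28319, -1))) = Add(Mul(-20169, Pow(Mul(2, -221, Add(165, -221)), -1)), Mul(-40541, Pow(28319, -1))) = Add(Mul(-20169, Pow(Mul(2, -221, -56), -1)), Mul(-40541, Rational(1, 28319))) = Add(Mul(-20169, Pow(24752, -1)), Rational(-40541, 28319)) = Add(Mul(-20169, Rational(1, 24752)), Rational(-40541, 28319)) = Add(Rational(-20169, 24752), Rational(-40541, 28319)) = Rational(-1574636743, 700951888)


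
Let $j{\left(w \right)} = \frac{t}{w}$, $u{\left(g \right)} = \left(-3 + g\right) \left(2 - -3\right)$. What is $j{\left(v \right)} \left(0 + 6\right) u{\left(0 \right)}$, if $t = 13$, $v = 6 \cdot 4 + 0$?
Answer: $- \frac{195}{4} \approx -48.75$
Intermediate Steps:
$u{\left(g \right)} = -15 + 5 g$ ($u{\left(g \right)} = \left(-3 + g\right) \left(2 + 3\right) = \left(-3 + g\right) 5 = -15 + 5 g$)
$v = 24$ ($v = 24 + 0 = 24$)
$j{\left(w \right)} = \frac{13}{w}$
$j{\left(v \right)} \left(0 + 6\right) u{\left(0 \right)} = \frac{13}{24} \left(0 + 6\right) \left(-15 + 5 \cdot 0\right) = 13 \cdot \frac{1}{24} \cdot 6 \left(-15 + 0\right) = \frac{13 \cdot 6 \left(-15\right)}{24} = \frac{13}{24} \left(-90\right) = - \frac{195}{4}$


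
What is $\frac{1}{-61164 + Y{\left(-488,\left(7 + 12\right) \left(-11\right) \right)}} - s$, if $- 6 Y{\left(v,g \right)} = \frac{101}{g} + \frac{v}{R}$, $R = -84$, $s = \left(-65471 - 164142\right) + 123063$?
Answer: $\frac{171621806075816}{1610716153} \approx 1.0655 \cdot 10^{5}$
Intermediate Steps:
$s = -106550$ ($s = -229613 + 123063 = -106550$)
$Y{\left(v,g \right)} = - \frac{101}{6 g} + \frac{v}{504}$ ($Y{\left(v,g \right)} = - \frac{\frac{101}{g} + \frac{v}{-84}}{6} = - \frac{\frac{101}{g} + v \left(- \frac{1}{84}\right)}{6} = - \frac{\frac{101}{g} - \frac{v}{84}}{6} = - \frac{101}{6 g} + \frac{v}{504}$)
$\frac{1}{-61164 + Y{\left(-488,\left(7 + 12\right) \left(-11\right) \right)}} - s = \frac{1}{-61164 + \frac{-8484 + \left(7 + 12\right) \left(-11\right) \left(-488\right)}{504 \left(7 + 12\right) \left(-11\right)}} - -106550 = \frac{1}{-61164 + \frac{-8484 + 19 \left(-11\right) \left(-488\right)}{504 \cdot 19 \left(-11\right)}} + 106550 = \frac{1}{-61164 + \frac{-8484 - -101992}{504 \left(-209\right)}} + 106550 = \frac{1}{-61164 + \frac{1}{504} \left(- \frac{1}{209}\right) \left(-8484 + 101992\right)} + 106550 = \frac{1}{-61164 + \frac{1}{504} \left(- \frac{1}{209}\right) 93508} + 106550 = \frac{1}{-61164 - \frac{23377}{26334}} + 106550 = \frac{1}{- \frac{1610716153}{26334}} + 106550 = - \frac{26334}{1610716153} + 106550 = \frac{171621806075816}{1610716153}$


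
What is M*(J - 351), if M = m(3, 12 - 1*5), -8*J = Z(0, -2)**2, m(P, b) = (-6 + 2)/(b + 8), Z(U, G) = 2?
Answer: 1406/15 ≈ 93.733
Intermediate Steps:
m(P, b) = -4/(8 + b)
J = -1/2 (J = -1/8*2**2 = -1/8*4 = -1/2 ≈ -0.50000)
M = -4/15 (M = -4/(8 + (12 - 1*5)) = -4/(8 + (12 - 5)) = -4/(8 + 7) = -4/15 ≈ -0.26667)
M*(J - 351) = -4*(-1/2 - 351)/15 = -4/15*(-703/2) = 1406/15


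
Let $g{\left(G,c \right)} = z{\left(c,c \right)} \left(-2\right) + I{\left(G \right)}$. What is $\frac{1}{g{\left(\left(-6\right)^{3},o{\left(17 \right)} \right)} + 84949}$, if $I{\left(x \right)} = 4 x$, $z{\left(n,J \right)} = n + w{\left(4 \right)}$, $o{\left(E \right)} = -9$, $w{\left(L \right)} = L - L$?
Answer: $\frac{1}{84103} \approx 1.189 \cdot 10^{-5}$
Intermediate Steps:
$w{\left(L \right)} = 0$
$z{\left(n,J \right)} = n$ ($z{\left(n,J \right)} = n + 0 = n$)
$g{\left(G,c \right)} = - 2 c + 4 G$ ($g{\left(G,c \right)} = c \left(-2\right) + 4 G = - 2 c + 4 G$)
$\frac{1}{g{\left(\left(-6\right)^{3},o{\left(17 \right)} \right)} + 84949} = \frac{1}{\left(\left(-2\right) \left(-9\right) + 4 \left(-6\right)^{3}\right) + 84949} = \frac{1}{\left(18 + 4 \left(-216\right)\right) + 84949} = \frac{1}{\left(18 - 864\right) + 84949} = \frac{1}{-846 + 84949} = \frac{1}{84103}$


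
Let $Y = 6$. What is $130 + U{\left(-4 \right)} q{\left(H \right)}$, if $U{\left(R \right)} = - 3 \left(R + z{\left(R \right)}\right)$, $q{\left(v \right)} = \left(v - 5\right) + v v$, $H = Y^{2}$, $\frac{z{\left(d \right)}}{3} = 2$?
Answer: $-7832$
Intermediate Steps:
$z{\left(d \right)} = 6$ ($z{\left(d \right)} = 3 \cdot 2 = 6$)
$H = 36$ ($H = 6^{2} = 36$)
$q{\left(v \right)} = -5 + v + v^{2}$ ($q{\left(v \right)} = \left(v - 5\right) + v^{2} = \left(-5 + v\right) + v^{2} = -5 + v + v^{2}$)
$U{\left(R \right)} = -18 - 3 R$ ($U{\left(R \right)} = - 3 \left(R + 6\right) = - 3 \left(6 + R\right) = -18 - 3 R$)
$130 + U{\left(-4 \right)} q{\left(H \right)} = 130 + \left(-18 - -12\right) \left(-5 + 36 + 36^{2}\right) = 130 + \left(-18 + 12\right) \left(-5 + 36 + 1296\right) = 130 - 7962 = -7832$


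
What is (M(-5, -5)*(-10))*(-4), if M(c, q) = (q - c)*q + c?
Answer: -200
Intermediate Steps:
M(c, q) = c + q*(q - c) (M(c, q) = q*(q - c) + c = c + q*(q - c))
(M(-5, -5)*(-10))*(-4) = ((-5 + (-5)**2 - 1*(-5)*(-5))*(-10))*(-4) = ((-5 + 25 - 25)*(-10))*(-4) = -5*(-10)*(-4) = 50*(-4) = -200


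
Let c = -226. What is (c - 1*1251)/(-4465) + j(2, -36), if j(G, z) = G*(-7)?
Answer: -61033/4465 ≈ -13.669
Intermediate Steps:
j(G, z) = -7*G
(c - 1*1251)/(-4465) + j(2, -36) = (-226 - 1*1251)/(-4465) - 7*2 = (-226 - 1251)*(-1/4465) - 14 = -1477*(-1/4465) - 14 = 1477/4465 - 14 = -61033/4465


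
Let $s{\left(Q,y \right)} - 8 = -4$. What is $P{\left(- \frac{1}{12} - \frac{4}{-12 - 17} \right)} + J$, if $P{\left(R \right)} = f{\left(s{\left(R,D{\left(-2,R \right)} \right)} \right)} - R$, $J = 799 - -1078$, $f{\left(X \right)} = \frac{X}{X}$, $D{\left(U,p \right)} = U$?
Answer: $\frac{653525}{348} \approx 1877.9$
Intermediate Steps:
$s{\left(Q,y \right)} = 4$ ($s{\left(Q,y \right)} = 8 - 4 = 4$)
$f{\left(X \right)} = 1$
$J = 1877$ ($J = 799 + 1078 = 1877$)
$P{\left(R \right)} = 1 - R$
$P{\left(- \frac{1}{12} - \frac{4}{-12 - 17} \right)} + J = \left(1 - \left(- \frac{1}{12} - \frac{4}{-12 - 17}\right)\right) + 1877 = \left(1 - \left(\left(-1\right) \frac{1}{12} - \frac{4}{-12 - 17}\right)\right) + 1877 = \left(1 - \left(- \frac{1}{12} - \frac{4}{-29}\right)\right) + 1877 = \left(1 - \left(- \frac{1}{12} - - \frac{4}{29}\right)\right) + 1877 = \left(1 - \left(- \frac{1}{12} + \frac{4}{29}\right)\right) + 1877 = \left(1 - \frac{19}{348}\right) + 1877 = \frac{329}{348} + 1877 = \frac{653525}{348}$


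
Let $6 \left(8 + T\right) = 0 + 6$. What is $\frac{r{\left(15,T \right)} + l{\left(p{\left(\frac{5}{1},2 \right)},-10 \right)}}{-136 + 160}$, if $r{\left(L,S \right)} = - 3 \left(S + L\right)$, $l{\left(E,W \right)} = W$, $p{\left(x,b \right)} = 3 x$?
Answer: $- \frac{17}{12} \approx -1.4167$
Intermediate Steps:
$T = -7$ ($T = -8 + \frac{0 + 6}{6} = -8 + \frac{1}{6} \cdot 6 = -8 + 1 = -7$)
$r{\left(L,S \right)} = - 3 L - 3 S$ ($r{\left(L,S \right)} = - 3 \left(L + S\right) = - 3 L - 3 S$)
$\frac{r{\left(15,T \right)} + l{\left(p{\left(\frac{5}{1},2 \right)},-10 \right)}}{-136 + 160} = \frac{\left(\left(-3\right) 15 - -21\right) - 10}{-136 + 160} = \frac{\left(-45 + 21\right) - 10}{24} = \left(-24 - 10\right) \frac{1}{24} = \left(-34\right) \frac{1}{24} = - \frac{17}{12}$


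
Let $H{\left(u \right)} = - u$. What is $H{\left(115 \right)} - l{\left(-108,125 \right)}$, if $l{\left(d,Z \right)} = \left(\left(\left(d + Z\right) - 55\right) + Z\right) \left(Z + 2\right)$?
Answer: $-11164$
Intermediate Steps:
$l{\left(d,Z \right)} = \left(2 + Z\right) \left(-55 + d + 2 Z\right)$ ($l{\left(d,Z \right)} = \left(\left(\left(Z + d\right) - 55\right) + Z\right) \left(2 + Z\right) = \left(\left(-55 + Z + d\right) + Z\right) \left(2 + Z\right) = \left(-55 + d + 2 Z\right) \left(2 + Z\right) = \left(2 + Z\right) \left(-55 + d + 2 Z\right)$)
$H{\left(115 \right)} - l{\left(-108,125 \right)} = \left(-1\right) 115 - \left(-110 - 6375 + 2 \left(-108\right) + 2 \cdot 125^{2} + 125 \left(-108\right)\right) = -115 - \left(-110 - 6375 - 216 + 2 \cdot 15625 - 13500\right) = -115 - \left(-110 - 6375 - 216 + 31250 - 13500\right) = -115 - 11049 = -11164$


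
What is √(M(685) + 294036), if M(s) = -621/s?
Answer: √137968616715/685 ≈ 542.25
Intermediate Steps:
√(M(685) + 294036) = √(-621/685 + 294036) = √(201414039/685) = √137968616715/685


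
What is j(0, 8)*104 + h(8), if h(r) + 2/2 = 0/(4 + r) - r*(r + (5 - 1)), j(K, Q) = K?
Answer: -97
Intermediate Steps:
h(r) = -1 - r*(4 + r) (h(r) = -1 + (0/(4 + r) - r*(r + (5 - 1))) = -1 + (0 - r*(r + 4)) = -1 + (0 - r*(4 + r)) = -1 - r*(4 + r))
j(0, 8)*104 + h(8) = 0*104 + (-1 - 1*8² - 4*8) = 0 + (-1 - 1*64 - 32) = 0 + (-1 - 64 - 32) = 0 - 97 = -97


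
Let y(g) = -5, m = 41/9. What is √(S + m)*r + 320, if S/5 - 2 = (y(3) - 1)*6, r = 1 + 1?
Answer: 320 + 2*I*√1489/3 ≈ 320.0 + 25.725*I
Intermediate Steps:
m = 41/9 (m = 41*(⅑) = 41/9 ≈ 4.5556)
r = 2
S = -170 (S = 10 + 5*((-5 - 1)*6) = 10 + 5*(-6*6) = 10 + 5*(-36) = 10 - 180 = -170)
√(S + m)*r + 320 = √(-170 + 41/9)*2 + 320 = √(-1489/9)*2 + 320 = (I*√1489/3)*2 + 320 = 2*I*√1489/3 + 320 = 320 + 2*I*√1489/3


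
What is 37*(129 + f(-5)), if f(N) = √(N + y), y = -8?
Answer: 4773 + 37*I*√13 ≈ 4773.0 + 133.41*I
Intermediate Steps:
f(N) = √(-8 + N) (f(N) = √(N - 8) = √(-8 + N))
37*(129 + f(-5)) = 37*(129 + √(-8 - 5)) = 37*(129 + √(-13)) = 37*(129 + I*√13) = 4773 + 37*I*√13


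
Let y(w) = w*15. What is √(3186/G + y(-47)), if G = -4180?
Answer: I*√3082839870/2090 ≈ 26.566*I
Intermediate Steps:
y(w) = 15*w
√(3186/G + y(-47)) = √(3186/(-4180) + 15*(-47)) = √(3186*(-1/4180) - 705) = √(-1593/2090 - 705) = √(-1475043/2090) = I*√3082839870/2090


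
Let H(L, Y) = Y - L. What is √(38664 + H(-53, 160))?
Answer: √38877 ≈ 197.17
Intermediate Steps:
√(38664 + H(-53, 160)) = √(38664 + (160 - 1*(-53))) = √(38664 + (160 + 53)) = √(38664 + 213) = √38877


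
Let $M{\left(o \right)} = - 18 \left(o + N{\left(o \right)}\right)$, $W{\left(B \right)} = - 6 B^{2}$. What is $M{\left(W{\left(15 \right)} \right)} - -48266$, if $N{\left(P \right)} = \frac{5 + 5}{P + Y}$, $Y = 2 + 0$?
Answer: $\frac{24454787}{337} \approx 72566.0$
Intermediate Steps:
$Y = 2$
$N{\left(P \right)} = \frac{10}{2 + P}$ ($N{\left(P \right)} = \frac{5 + 5}{P + 2} = \frac{10}{2 + P}$)
$M{\left(o \right)} = - \frac{180}{2 + o} - 18 o$ ($M{\left(o \right)} = - 18 \left(o + \frac{10}{2 + o}\right) = - \frac{180}{2 + o} - 18 o$)
$M{\left(W{\left(15 \right)} \right)} - -48266 = \frac{18 \left(-10 - - 6 \cdot 15^{2} \left(2 - 6 \cdot 15^{2}\right)\right)}{2 - 6 \cdot 15^{2}} - -48266 = \frac{18 \left(-10 - \left(-6\right) 225 \left(2 - 1350\right)\right)}{2 - 1350} + 48266 = \frac{18 \left(-10 - - 1350 \left(2 - 1350\right)\right)}{2 - 1350} + 48266 = \frac{18 \left(-10 - \left(-1350\right) \left(-1348\right)\right)}{-1348} + 48266 = 18 \left(- \frac{1}{1348}\right) \left(-10 - 1819800\right) + 48266 = 18 \left(- \frac{1}{1348}\right) \left(-1819810\right) + 48266 = \frac{8189145}{337} + 48266 = \frac{24454787}{337}$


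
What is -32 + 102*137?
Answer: 13942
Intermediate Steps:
-32 + 102*137 = -32 + 13974 = 13942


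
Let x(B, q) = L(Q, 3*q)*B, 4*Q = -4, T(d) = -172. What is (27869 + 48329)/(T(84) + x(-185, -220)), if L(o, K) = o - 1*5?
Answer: 38099/469 ≈ 81.234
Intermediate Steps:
Q = -1 (Q = (¼)*(-4) = -1)
L(o, K) = -5 + o (L(o, K) = o - 5 = -5 + o)
x(B, q) = -6*B (x(B, q) = (-5 - 1)*B = -6*B)
(27869 + 48329)/(T(84) + x(-185, -220)) = (27869 + 48329)/(-172 - 6*(-185)) = 76198/(-172 + 1110) = 76198/938 = 76198*(1/938) = 38099/469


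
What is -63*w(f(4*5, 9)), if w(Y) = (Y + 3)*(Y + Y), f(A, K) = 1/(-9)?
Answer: 364/9 ≈ 40.444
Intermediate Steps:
f(A, K) = -⅑
w(Y) = 2*Y*(3 + Y) (w(Y) = (3 + Y)*(2*Y) = 2*Y*(3 + Y))
-63*w(f(4*5, 9)) = -126*(-1)*(3 - ⅑)/9 = -126*(-1)*26/(9*9) = -63*(-52/81) = 364/9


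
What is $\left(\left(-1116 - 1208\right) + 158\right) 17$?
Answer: $-36822$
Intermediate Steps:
$\left(\left(-1116 - 1208\right) + 158\right) 17 = \left(-2324 + 158\right) 17 = \left(-2166\right) 17 = -36822$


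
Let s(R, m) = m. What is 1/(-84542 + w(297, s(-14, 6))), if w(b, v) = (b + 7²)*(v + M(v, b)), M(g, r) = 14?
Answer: -1/77622 ≈ -1.2883e-5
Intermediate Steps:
w(b, v) = (14 + v)*(49 + b) (w(b, v) = (b + 7²)*(v + 14) = (b + 49)*(14 + v) = (49 + b)*(14 + v) = (14 + v)*(49 + b))
1/(-84542 + w(297, s(-14, 6))) = 1/(-84542 + (686 + 14*297 + 49*6 + 297*6)) = 1/(-84542 + (686 + 4158 + 294 + 1782)) = 1/(-84542 + 6920) = 1/(-77622) = -1/77622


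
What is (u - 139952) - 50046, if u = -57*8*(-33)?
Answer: -174950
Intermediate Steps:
u = 15048 (u = -456*(-33) = 15048)
(u - 139952) - 50046 = (15048 - 139952) - 50046 = -124904 - 50046 = -174950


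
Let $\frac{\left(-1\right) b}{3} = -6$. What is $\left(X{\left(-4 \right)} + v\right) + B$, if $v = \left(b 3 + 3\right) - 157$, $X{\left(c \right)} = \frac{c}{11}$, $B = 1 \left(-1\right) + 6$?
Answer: $- \frac{1049}{11} \approx -95.364$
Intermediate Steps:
$b = 18$ ($b = \left(-3\right) \left(-6\right) = 18$)
$B = 5$ ($B = -1 + 6 = 5$)
$X{\left(c \right)} = \frac{c}{11}$ ($X{\left(c \right)} = c \frac{1}{11} = \frac{c}{11}$)
$v = -100$ ($v = \left(18 \cdot 3 + 3\right) - 157 = \left(54 + 3\right) - 157 = 57 - 157 = -100$)
$\left(X{\left(-4 \right)} + v\right) + B = \left(\frac{1}{11} \left(-4\right) - 100\right) + 5 = \left(- \frac{4}{11} - 100\right) + 5 = - \frac{1104}{11} + 5 = - \frac{1049}{11}$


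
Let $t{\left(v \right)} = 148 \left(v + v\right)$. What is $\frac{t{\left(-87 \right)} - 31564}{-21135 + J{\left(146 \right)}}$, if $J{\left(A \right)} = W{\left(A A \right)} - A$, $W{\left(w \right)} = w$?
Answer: $- \frac{8188}{5} \approx -1637.6$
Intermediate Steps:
$J{\left(A \right)} = A^{2} - A$ ($J{\left(A \right)} = A A - A = A^{2} - A$)
$t{\left(v \right)} = 296 v$ ($t{\left(v \right)} = 148 \cdot 2 v = 296 v$)
$\frac{t{\left(-87 \right)} - 31564}{-21135 + J{\left(146 \right)}} = \frac{296 \left(-87\right) - 31564}{-21135 + 146 \left(-1 + 146\right)} = \frac{-25752 - 31564}{-21135 + 146 \cdot 145} = - \frac{57316}{-21135 + 21170} = - \frac{57316}{35} = \left(-57316\right) \frac{1}{35} = - \frac{8188}{5}$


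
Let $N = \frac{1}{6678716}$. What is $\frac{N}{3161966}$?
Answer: $\frac{1}{21117872915656} \approx 4.7353 \cdot 10^{-14}$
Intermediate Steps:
$N = \frac{1}{6678716} \approx 1.4973 \cdot 10^{-7}$
$\frac{N}{3161966} = \frac{1}{6678716 \cdot 3161966} = \frac{1}{6678716} \cdot \frac{1}{3161966} = \frac{1}{21117872915656}$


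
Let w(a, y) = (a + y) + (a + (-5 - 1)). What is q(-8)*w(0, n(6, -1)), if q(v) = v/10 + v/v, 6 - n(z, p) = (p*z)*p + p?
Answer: -1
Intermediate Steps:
n(z, p) = 6 - p - z*p² (n(z, p) = 6 - ((p*z)*p + p) = 6 - (z*p² + p) = 6 - (p + z*p²) = 6 + (-p - z*p²) = 6 - p - z*p²)
w(a, y) = -6 + y + 2*a (w(a, y) = (a + y) + (a - 6) = (a + y) + (-6 + a) = -6 + y + 2*a)
q(v) = 1 + v/10 (q(v) = v*(⅒) + 1 = v/10 + 1 = 1 + v/10)
q(-8)*w(0, n(6, -1)) = (1 + (⅒)*(-8))*(-6 + (6 - 1*(-1) - 1*6*(-1)²) + 2*0) = (1 - ⅘)*(-6 + (6 + 1 - 1*6*1) + 0) = (-6 + (6 + 1 - 6) + 0)/5 = (-6 + 1 + 0)/5 = (⅕)*(-5) = -1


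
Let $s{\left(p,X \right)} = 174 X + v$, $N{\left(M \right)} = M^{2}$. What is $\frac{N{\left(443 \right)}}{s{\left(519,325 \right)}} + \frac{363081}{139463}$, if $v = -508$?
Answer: $\frac{47717259689}{7815785446} \approx 6.1052$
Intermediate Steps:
$s{\left(p,X \right)} = -508 + 174 X$ ($s{\left(p,X \right)} = 174 X - 508 = -508 + 174 X$)
$\frac{N{\left(443 \right)}}{s{\left(519,325 \right)}} + \frac{363081}{139463} = \frac{443^{2}}{-508 + 174 \cdot 325} + \frac{363081}{139463} = \frac{196249}{-508 + 56550} + 363081 \cdot \frac{1}{139463} = \frac{196249}{56042} + \frac{363081}{139463} = \frac{47717259689}{7815785446}$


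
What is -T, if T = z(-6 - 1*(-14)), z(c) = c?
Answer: -8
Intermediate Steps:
T = 8 (T = -6 - 1*(-14) = -6 + 14 = 8)
-T = -1*8 = -8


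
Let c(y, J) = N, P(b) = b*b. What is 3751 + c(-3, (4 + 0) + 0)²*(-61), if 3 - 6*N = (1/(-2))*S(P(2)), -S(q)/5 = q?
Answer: 132047/36 ≈ 3668.0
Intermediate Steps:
P(b) = b²
S(q) = -5*q
N = -7/6 (N = ½ - 1/(-2)*(-5*2²)/6 = ½ - 1*(-½)*(-5*4)/6 = ½ - (-1)*(-20)/12 = ½ - ⅙*10 = ½ - 5/3 = -7/6 ≈ -1.1667)
c(y, J) = -7/6
3751 + c(-3, (4 + 0) + 0)²*(-61) = 3751 + (-7/6)²*(-61) = 3751 + (49/36)*(-61) = 3751 - 2989/36 = 132047/36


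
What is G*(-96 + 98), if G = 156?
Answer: 312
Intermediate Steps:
G*(-96 + 98) = 156*(-96 + 98) = 156*2 = 312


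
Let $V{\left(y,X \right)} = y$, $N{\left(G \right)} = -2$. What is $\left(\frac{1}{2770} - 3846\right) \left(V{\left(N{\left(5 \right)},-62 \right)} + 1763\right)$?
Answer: $- \frac{18760670859}{2770} \approx -6.7728 \cdot 10^{6}$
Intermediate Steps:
$\left(\frac{1}{2770} - 3846\right) \left(V{\left(N{\left(5 \right)},-62 \right)} + 1763\right) = \left(\frac{1}{2770} - 3846\right) \left(-2 + 1763\right) = \left(\frac{1}{2770} - 3846\right) 1761 = \left(- \frac{10653419}{2770}\right) 1761 = - \frac{18760670859}{2770}$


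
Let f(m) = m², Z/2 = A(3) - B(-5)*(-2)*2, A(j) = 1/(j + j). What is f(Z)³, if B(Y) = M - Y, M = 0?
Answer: 3138428376721/729 ≈ 4.3051e+9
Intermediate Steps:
A(j) = 1/(2*j)
B(Y) = -Y (B(Y) = 0 - Y = -Y)
Z = 121/3 (Z = 2*((½)/3 - -1*(-5)*(-2)*2) = 2*((½)*(⅓) - 5*(-2)*2) = 2*(⅙ - (-10)*2) = 2*(⅙ - 1*(-20)) = 2*(⅙ + 20) = 2*(121/6) = 121/3 ≈ 40.333)
f(Z)³ = ((121/3)²)³ = (14641/9)³ = 3138428376721/729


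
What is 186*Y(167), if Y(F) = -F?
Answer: -31062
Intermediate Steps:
186*Y(167) = 186*(-1*167) = 186*(-167) = -31062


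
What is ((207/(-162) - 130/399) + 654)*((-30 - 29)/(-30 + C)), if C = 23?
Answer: 92148383/16758 ≈ 5498.8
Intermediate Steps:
((207/(-162) - 130/399) + 654)*((-30 - 29)/(-30 + C)) = ((207/(-162) - 130/399) + 654)*((-30 - 29)/(-30 + 23)) = ((207*(-1/162) - 130*1/399) + 654)*(-59/(-7)) = ((-23/18 - 130/399) + 654)*(-59*(-⅐)) = (-3839/2394 + 654)*(59/7) = (1561837/2394)*(59/7) = 92148383/16758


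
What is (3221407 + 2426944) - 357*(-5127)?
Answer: 7478690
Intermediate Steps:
(3221407 + 2426944) - 357*(-5127) = 5648351 + 1830339 = 7478690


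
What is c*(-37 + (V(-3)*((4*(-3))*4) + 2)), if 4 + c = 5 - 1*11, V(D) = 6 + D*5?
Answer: -3970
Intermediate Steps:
V(D) = 6 + 5*D
c = -10 (c = -4 + (5 - 1*11) = -4 + (5 - 11) = -4 - 6 = -10)
c*(-37 + (V(-3)*((4*(-3))*4) + 2)) = -10*(-37 + ((6 + 5*(-3))*((4*(-3))*4) + 2)) = -10*(-37 + ((6 - 15)*(-12*4) + 2)) = -10*(-37 + (-9*(-48) + 2)) = -10*(-37 + (432 + 2)) = -10*(-37 + 434) = -10*397 = -3970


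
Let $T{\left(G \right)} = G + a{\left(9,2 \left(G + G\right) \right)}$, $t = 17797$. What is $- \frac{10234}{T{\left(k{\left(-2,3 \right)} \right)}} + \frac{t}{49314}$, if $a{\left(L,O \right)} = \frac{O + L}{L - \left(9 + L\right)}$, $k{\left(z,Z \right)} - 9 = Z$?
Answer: $- \frac{89043287}{49314} \approx -1805.6$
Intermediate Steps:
$k{\left(z,Z \right)} = 9 + Z$
$a{\left(L,O \right)} = - \frac{L}{9} - \frac{O}{9}$ ($a{\left(L,O \right)} = \frac{L + O}{-9} = \left(L + O\right) \left(- \frac{1}{9}\right) = - \frac{L}{9} - \frac{O}{9}$)
$T{\left(G \right)} = -1 + \frac{5 G}{9}$ ($T{\left(G \right)} = G - \left(1 + \frac{2 \left(G + G\right)}{9}\right) = G - \left(1 + \frac{2 \cdot 2 G}{9}\right) = G - \left(1 + \frac{4 G}{9}\right) = -1 + \frac{5 G}{9}$)
$- \frac{10234}{T{\left(k{\left(-2,3 \right)} \right)}} + \frac{t}{49314} = - \frac{10234}{-1 + \frac{5 \left(9 + 3\right)}{9}} + \frac{17797}{49314} = - \frac{10234}{-1 + \frac{5}{9} \cdot 12} + 17797 \cdot \frac{1}{49314} = - \frac{10234}{-1 + \frac{20}{3}} + \frac{17797}{49314} = - \frac{10234}{\frac{17}{3}} + \frac{17797}{49314} = \left(-10234\right) \frac{3}{17} + \frac{17797}{49314} = -1806 + \frac{17797}{49314} = - \frac{89043287}{49314}$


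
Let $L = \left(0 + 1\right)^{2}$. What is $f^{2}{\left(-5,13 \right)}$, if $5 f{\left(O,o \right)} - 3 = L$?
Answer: $\frac{16}{25} \approx 0.64$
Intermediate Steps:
$L = 1$ ($L = 1^{2} = 1$)
$f{\left(O,o \right)} = \frac{4}{5}$ ($f{\left(O,o \right)} = \frac{3}{5} + \frac{1}{5} \cdot 1 = \frac{3}{5} + \frac{1}{5} = \frac{4}{5}$)
$f^{2}{\left(-5,13 \right)} = \left(\frac{4}{5}\right)^{2} = \frac{16}{25}$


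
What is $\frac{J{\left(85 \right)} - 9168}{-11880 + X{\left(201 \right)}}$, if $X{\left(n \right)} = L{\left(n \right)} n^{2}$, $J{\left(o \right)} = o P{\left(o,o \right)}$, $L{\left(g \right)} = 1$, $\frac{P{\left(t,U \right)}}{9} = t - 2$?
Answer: $\frac{18109}{9507} \approx 1.9048$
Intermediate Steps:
$P{\left(t,U \right)} = -18 + 9 t$ ($P{\left(t,U \right)} = 9 \left(t - 2\right) = 9 \left(-2 + t\right) = -18 + 9 t$)
$J{\left(o \right)} = o \left(-18 + 9 o\right)$
$X{\left(n \right)} = n^{2}$ ($X{\left(n \right)} = 1 n^{2} = n^{2}$)
$\frac{J{\left(85 \right)} - 9168}{-11880 + X{\left(201 \right)}} = \frac{9 \cdot 85 \left(-2 + 85\right) - 9168}{-11880 + 201^{2}} = \frac{9 \cdot 85 \cdot 83 - 9168}{-11880 + 40401} = \frac{63495 - 9168}{28521} = 54327 \cdot \frac{1}{28521} = \frac{18109}{9507}$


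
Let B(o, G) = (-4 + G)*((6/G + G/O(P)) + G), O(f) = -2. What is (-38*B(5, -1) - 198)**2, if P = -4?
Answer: 2053489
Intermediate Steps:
B(o, G) = (-4 + G)*(G/2 + 6/G) (B(o, G) = (-4 + G)*((6/G + G/(-2)) + G) = (-4 + G)*((6/G + G*(-1/2)) + G) = (-4 + G)*((6/G - G/2) + G) = (-4 + G)*(G/2 + 6/G))
(-38*B(5, -1) - 198)**2 = (-38*(6 + (1/2)*(-1)**2 - 24/(-1) - 2*(-1)) - 198)**2 = (-38*(6 + (1/2)*1 - 24*(-1) + 2) - 198)**2 = (-38*(6 + 1/2 + 24 + 2) - 198)**2 = (-38*65/2 - 198)**2 = (-1235 - 198)**2 = (-1433)**2 = 2053489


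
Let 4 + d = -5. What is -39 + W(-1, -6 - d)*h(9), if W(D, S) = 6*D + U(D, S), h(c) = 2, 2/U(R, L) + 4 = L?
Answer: -55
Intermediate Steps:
d = -9 (d = -4 - 5 = -9)
U(R, L) = 2/(-4 + L)
W(D, S) = 2/(-4 + S) + 6*D (W(D, S) = 6*D + 2/(-4 + S) = 2/(-4 + S) + 6*D)
-39 + W(-1, -6 - d)*h(9) = -39 + (2*(1 + 3*(-1)*(-4 + (-6 - 1*(-9))))/(-4 + (-6 - 1*(-9))))*2 = -39 + (2*(1 + 3*(-1)*(-4 + (-6 + 9)))/(-4 + (-6 + 9)))*2 = -39 + (2*(1 + 3*(-1)*(-4 + 3))/(-4 + 3))*2 = -39 + (2*(1 + 3*(-1)*(-1))/(-1))*2 = -39 + (2*(-1)*(1 + 3))*2 = -39 + (2*(-1)*4)*2 = -39 - 8*2 = -39 - 16 = -55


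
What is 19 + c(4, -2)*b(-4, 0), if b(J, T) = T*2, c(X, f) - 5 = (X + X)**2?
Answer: 19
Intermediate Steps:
c(X, f) = 5 + 4*X**2 (c(X, f) = 5 + (X + X)**2 = 5 + (2*X)**2 = 5 + 4*X**2)
b(J, T) = 2*T
19 + c(4, -2)*b(-4, 0) = 19 + (5 + 4*4**2)*(2*0) = 19 + (5 + 4*16)*0 = 19 + (5 + 64)*0 = 19 + 69*0 = 19 + 0 = 19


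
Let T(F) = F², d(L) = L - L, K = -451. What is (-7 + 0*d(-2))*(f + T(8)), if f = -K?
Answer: -3605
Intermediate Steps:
d(L) = 0
f = 451 (f = -1*(-451) = 451)
(-7 + 0*d(-2))*(f + T(8)) = (-7 + 0*0)*(451 + 8²) = (-7 + 0)*(451 + 64) = -7*515 = -3605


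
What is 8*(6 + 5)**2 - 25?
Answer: 943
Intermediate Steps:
8*(6 + 5)**2 - 25 = 8*11**2 - 25 = 8*121 - 25 = 968 - 25 = 943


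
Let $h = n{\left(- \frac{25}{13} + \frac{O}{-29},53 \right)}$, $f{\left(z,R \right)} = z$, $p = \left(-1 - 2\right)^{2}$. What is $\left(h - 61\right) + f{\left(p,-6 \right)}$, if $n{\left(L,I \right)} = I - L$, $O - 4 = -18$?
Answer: $\frac{920}{377} \approx 2.4403$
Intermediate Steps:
$O = -14$ ($O = 4 - 18 = -14$)
$p = 9$ ($p = \left(-3\right)^{2} = 9$)
$h = \frac{20524}{377}$ ($h = 53 - \left(- \frac{25}{13} - \frac{14}{-29}\right) = 53 - \left(\left(-25\right) \frac{1}{13} - - \frac{14}{29}\right) = 53 - \left(- \frac{25}{13} + \frac{14}{29}\right) = 53 - - \frac{543}{377} = 53 + \frac{543}{377} = \frac{20524}{377} \approx 54.44$)
$\left(h - 61\right) + f{\left(p,-6 \right)} = \left(\frac{20524}{377} - 61\right) + 9 = - \frac{2473}{377} + 9 = \frac{920}{377}$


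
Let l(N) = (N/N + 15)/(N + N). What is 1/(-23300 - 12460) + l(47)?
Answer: 286033/1680720 ≈ 0.17018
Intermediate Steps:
l(N) = 8/N (l(N) = (1 + 15)/((2*N)) = 16*(1/(2*N)) = 8/N)
1/(-23300 - 12460) + l(47) = 1/(-23300 - 12460) + 8/47 = 1/(-35760) + 8*(1/47) = -1/35760 + 8/47 = 286033/1680720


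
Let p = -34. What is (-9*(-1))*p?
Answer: -306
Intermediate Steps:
(-9*(-1))*p = -9*(-1)*(-34) = 9*(-34) = -306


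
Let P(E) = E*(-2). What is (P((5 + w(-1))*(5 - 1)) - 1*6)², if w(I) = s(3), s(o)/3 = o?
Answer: 13924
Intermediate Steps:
s(o) = 3*o
w(I) = 9 (w(I) = 3*3 = 9)
P(E) = -2*E
(P((5 + w(-1))*(5 - 1)) - 1*6)² = (-2*(5 + 9)*(5 - 1) - 1*6)² = (-28*4 - 6)² = (-2*56 - 6)² = (-112 - 6)² = (-118)² = 13924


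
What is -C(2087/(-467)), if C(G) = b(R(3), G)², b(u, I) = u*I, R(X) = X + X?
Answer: -156800484/218089 ≈ -718.97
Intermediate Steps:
R(X) = 2*X
b(u, I) = I*u
C(G) = 36*G² (C(G) = (G*(2*3))² = (G*6)² = (6*G)² = 36*G²)
-C(2087/(-467)) = -36*(2087/(-467))² = -36*(2087*(-1/467))² = -36*(-2087/467)² = -36*4355569/218089 = -1*156800484/218089 = -156800484/218089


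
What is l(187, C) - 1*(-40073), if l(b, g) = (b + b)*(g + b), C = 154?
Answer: 167607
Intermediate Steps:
l(b, g) = 2*b*(b + g) (l(b, g) = (2*b)*(b + g) = 2*b*(b + g))
l(187, C) - 1*(-40073) = 2*187*(187 + 154) - 1*(-40073) = 2*187*341 + 40073 = 127534 + 40073 = 167607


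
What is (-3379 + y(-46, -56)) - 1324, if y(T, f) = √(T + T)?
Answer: -4703 + 2*I*√23 ≈ -4703.0 + 9.5917*I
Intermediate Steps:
y(T, f) = √2*√T (y(T, f) = √(2*T) = √2*√T)
(-3379 + y(-46, -56)) - 1324 = (-3379 + √2*√(-46)) - 1324 = (-3379 + √2*(I*√46)) - 1324 = (-3379 + 2*I*√23) - 1324 = -4703 + 2*I*√23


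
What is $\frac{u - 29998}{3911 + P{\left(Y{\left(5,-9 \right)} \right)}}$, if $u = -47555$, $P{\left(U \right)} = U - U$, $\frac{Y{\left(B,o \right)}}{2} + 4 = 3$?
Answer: $- \frac{77553}{3911} \approx -19.829$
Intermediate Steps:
$Y{\left(B,o \right)} = -2$ ($Y{\left(B,o \right)} = -8 + 2 \cdot 3 = -8 + 6 = -2$)
$P{\left(U \right)} = 0$
$\frac{u - 29998}{3911 + P{\left(Y{\left(5,-9 \right)} \right)}} = \frac{-47555 - 29998}{3911 + 0} = - \frac{77553}{3911}$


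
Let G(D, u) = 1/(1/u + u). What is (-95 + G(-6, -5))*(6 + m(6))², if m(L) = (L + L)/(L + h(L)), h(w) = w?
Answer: -121275/26 ≈ -4664.4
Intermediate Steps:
m(L) = 1 (m(L) = (L + L)/(L + L) = (2*L)/((2*L)) = (2*L)*(1/(2*L)) = 1)
G(D, u) = 1/(u + 1/u)
(-95 + G(-6, -5))*(6 + m(6))² = (-95 - 5/(1 + (-5)²))*(6 + 1)² = (-95 - 5/(1 + 25))*7² = (-95 - 5/26)*49 = -2475/26*49 = -121275/26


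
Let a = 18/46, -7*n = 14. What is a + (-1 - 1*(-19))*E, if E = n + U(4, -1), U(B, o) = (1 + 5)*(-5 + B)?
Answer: -3303/23 ≈ -143.61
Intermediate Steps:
n = -2 (n = -1/7*14 = -2)
U(B, o) = -30 + 6*B (U(B, o) = 6*(-5 + B) = -30 + 6*B)
a = 9/23 (a = 18*(1/46) = 9/23 ≈ 0.39130)
E = -8 (E = -2 + (-30 + 6*4) = -2 + (-30 + 24) = -2 - 6 = -8)
a + (-1 - 1*(-19))*E = 9/23 + (-1 - 1*(-19))*(-8) = 9/23 + (-1 + 19)*(-8) = 9/23 + 18*(-8) = 9/23 - 144 = -3303/23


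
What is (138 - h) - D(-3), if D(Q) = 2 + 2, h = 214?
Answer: -80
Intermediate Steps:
D(Q) = 4
(138 - h) - D(-3) = (138 - 1*214) - 1*4 = (138 - 214) - 4 = -76 - 4 = -80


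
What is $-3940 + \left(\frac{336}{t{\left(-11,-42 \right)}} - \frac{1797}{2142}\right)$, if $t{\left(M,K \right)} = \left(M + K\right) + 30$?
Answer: $- \frac{64956361}{16422} \approx -3955.4$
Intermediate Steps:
$t{\left(M,K \right)} = 30 + K + M$ ($t{\left(M,K \right)} = \left(K + M\right) + 30 = 30 + K + M$)
$-3940 + \left(\frac{336}{t{\left(-11,-42 \right)}} - \frac{1797}{2142}\right) = -3940 + \left(\frac{336}{30 - 42 - 11} - \frac{1797}{2142}\right) = -3940 + \left(\frac{336}{-23} - \frac{599}{714}\right) = -3940 + \left(336 \left(- \frac{1}{23}\right) - \frac{599}{714}\right) = -3940 - \frac{253681}{16422} = - \frac{64956361}{16422}$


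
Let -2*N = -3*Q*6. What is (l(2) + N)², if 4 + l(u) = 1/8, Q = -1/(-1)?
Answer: 1681/64 ≈ 26.266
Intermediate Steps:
Q = 1 (Q = -1*(-1) = 1)
N = 9 (N = -(-3*1)*6/2 = -(-3)*6/2 = -½*(-18) = 9)
l(u) = -31/8 (l(u) = -4 + 1/8 = -4 + ⅛ = -31/8)
(l(2) + N)² = (-31/8 + 9)² = (41/8)² = 1681/64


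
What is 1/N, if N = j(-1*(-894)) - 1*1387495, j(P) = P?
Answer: -1/1386601 ≈ -7.2119e-7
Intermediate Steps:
N = -1386601 (N = -1*(-894) - 1*1387495 = 894 - 1387495 = -1386601)
1/N = 1/(-1386601) = -1/1386601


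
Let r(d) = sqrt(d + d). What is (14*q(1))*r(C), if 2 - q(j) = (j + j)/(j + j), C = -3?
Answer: 14*I*sqrt(6) ≈ 34.293*I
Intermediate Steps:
r(d) = sqrt(2)*sqrt(d) (r(d) = sqrt(2*d) = sqrt(2)*sqrt(d))
q(j) = 1 (q(j) = 2 - (j + j)/(j + j) = 2 - 2*j/(2*j) = 2 - 2*j*1/(2*j) = 2 - 1*1 = 2 - 1 = 1)
(14*q(1))*r(C) = (14*1)*(sqrt(2)*sqrt(-3)) = 14*(sqrt(2)*(I*sqrt(3))) = 14*(I*sqrt(6)) = 14*I*sqrt(6)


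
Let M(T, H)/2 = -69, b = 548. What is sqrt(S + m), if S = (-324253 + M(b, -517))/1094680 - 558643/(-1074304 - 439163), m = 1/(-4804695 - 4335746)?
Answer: sqrt(463625643916413418297730235272471830)/2523922636647483660 ≈ 0.26978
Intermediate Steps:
M(T, H) = -138 (M(T, H) = 2*(-69) = -138)
m = -1/9140441 (m = 1/(-9140441) = -1/9140441 ≈ -1.0940e-7)
S = 120580245643/1656762055560 (S = (-324253 - 138)/1094680 - 558643/(-1074304 - 439163) = -324391*1/1094680 - 558643/(-1513467) = -324391/1094680 - 558643*(-1/1513467) = -324391/1094680 + 558643/1513467 = 120580245643/1656762055560 ≈ 0.072781)
sqrt(S + m) = sqrt(120580245643/1656762055560 - 1/9140441) = sqrt(1102154964303293003/15143535819884901960) = sqrt(463625643916413418297730235272471830)/2523922636647483660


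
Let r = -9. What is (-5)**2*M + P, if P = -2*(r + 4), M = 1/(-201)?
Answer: 1985/201 ≈ 9.8756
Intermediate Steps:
M = -1/201 ≈ -0.0049751
P = 10 (P = -2*(-9 + 4) = -2*(-5) = 10)
(-5)**2*M + P = (-5)**2*(-1/201) + 10 = 25*(-1/201) + 10 = -25/201 + 10 = 1985/201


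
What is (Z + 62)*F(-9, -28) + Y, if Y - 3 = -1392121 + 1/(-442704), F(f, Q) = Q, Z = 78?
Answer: -618031606753/442704 ≈ -1.3960e+6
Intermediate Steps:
Y = -616296207073/442704 (Y = 3 + (-1392121 + 1/(-442704)) = 3 + (-1392121 - 1/442704) = 3 - 616297535185/442704 = -616296207073/442704 ≈ -1.3921e+6)
(Z + 62)*F(-9, -28) + Y = (78 + 62)*(-28) - 616296207073/442704 = 140*(-28) - 616296207073/442704 = -3920 - 616296207073/442704 = -618031606753/442704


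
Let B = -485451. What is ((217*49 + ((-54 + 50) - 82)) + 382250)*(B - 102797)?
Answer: -231062049656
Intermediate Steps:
((217*49 + ((-54 + 50) - 82)) + 382250)*(B - 102797) = ((217*49 + ((-54 + 50) - 82)) + 382250)*(-485451 - 102797) = ((10633 + (-4 - 82)) + 382250)*(-588248) = ((10633 - 86) + 382250)*(-588248) = (10547 + 382250)*(-588248) = 392797*(-588248) = -231062049656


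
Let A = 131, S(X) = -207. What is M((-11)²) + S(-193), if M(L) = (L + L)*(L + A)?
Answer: 60777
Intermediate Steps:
M(L) = 2*L*(131 + L) (M(L) = (L + L)*(L + 131) = (2*L)*(131 + L) = 2*L*(131 + L))
M((-11)²) + S(-193) = 2*(-11)²*(131 + (-11)²) - 207 = 2*121*(131 + 121) - 207 = 2*121*252 - 207 = 60984 - 207 = 60777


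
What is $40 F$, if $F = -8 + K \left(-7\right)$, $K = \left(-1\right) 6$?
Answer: $1360$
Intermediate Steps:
$K = -6$
$F = 34$ ($F = -8 - -42 = -8 + 42 = 34$)
$40 F = 40 \cdot 34 = 1360$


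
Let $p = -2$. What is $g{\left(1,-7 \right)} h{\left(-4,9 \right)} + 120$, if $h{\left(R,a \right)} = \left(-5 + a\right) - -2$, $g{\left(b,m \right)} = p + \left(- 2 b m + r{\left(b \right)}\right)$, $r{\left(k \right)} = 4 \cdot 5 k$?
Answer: $312$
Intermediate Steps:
$r{\left(k \right)} = 20 k$
$g{\left(b,m \right)} = -2 + 20 b - 2 b m$ ($g{\left(b,m \right)} = -2 + \left(- 2 b m + 20 b\right) = -2 - \left(- 20 b + 2 b m\right) = -2 + 20 b - 2 b m$)
$h{\left(R,a \right)} = -3 + a$ ($h{\left(R,a \right)} = \left(-5 + a\right) + 2 = -3 + a$)
$g{\left(1,-7 \right)} h{\left(-4,9 \right)} + 120 = \left(-2 + 20 \cdot 1 - 2 \left(-7\right)\right) \left(-3 + 9\right) + 120 = \left(-2 + 20 + 14\right) 6 + 120 = 32 \cdot 6 + 120 = 192 + 120 = 312$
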